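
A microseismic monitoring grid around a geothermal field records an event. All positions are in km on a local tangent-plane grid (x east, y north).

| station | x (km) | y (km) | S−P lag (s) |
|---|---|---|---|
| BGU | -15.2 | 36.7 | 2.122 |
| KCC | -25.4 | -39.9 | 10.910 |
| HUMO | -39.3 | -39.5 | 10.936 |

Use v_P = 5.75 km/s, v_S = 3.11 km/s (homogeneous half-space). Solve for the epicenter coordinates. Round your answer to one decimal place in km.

Distance from S−P lag: d = Δt · v_P v_S / (v_P − v_S) = Δt · (5.75·3.11)/(5.75−3.11) ≈ 6.7737·Δt.
So d_BGU = 14.37, d_KCC = 73.90, d_HUMO = 74.08 km.
Circle about each station: (x + 15.2)² + (y − 36.7)² = 14.37²; (x + 25.4)² + (y + 39.9)² = 73.90²; (x + 39.3)² + (y + 39.5)² = 74.08².
Subtracting pairs of circle equations eliminates x²+y² and gives linear equations (the radical axes):
-20.4 x − 153.2 y = -4595.47
-48.2 x − 152.4 y = -3754.54
Solving the 2×2 system: x ≈ -29.3, y ≈ 33.9 km.

-29.3 km east, 33.9 km north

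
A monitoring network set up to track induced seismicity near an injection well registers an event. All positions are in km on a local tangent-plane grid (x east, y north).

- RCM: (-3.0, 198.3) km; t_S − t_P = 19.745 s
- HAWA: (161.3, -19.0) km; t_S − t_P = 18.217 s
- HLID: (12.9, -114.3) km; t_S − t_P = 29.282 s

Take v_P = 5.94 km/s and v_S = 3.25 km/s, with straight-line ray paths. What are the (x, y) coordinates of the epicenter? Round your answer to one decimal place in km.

x ≈ 81.3 km, y ≈ 84.4 km

Distance from S−P lag: d = Δt · v_P v_S / (v_P − v_S) = Δt · (5.94·3.25)/(5.94−3.25) ≈ 7.1766·Δt.
So d_RCM = 141.70, d_HAWA = 130.74, d_HLID = 210.14 km.
Circle about each station: (x + 3.0)² + (y − 198.3)² = 141.70²; (x − 161.3)² + (y + 19.0)² = 130.74²; (x − 12.9)² + (y + 114.3)² = 210.14².
Subtracting the RCM equation from the HAWA and HLID equations removes the quadratic terms:
328.6 x − 434.6 y = -9967.26
31.8 x − 625.2 y = -50180.92
Solving the 2×2 system: x ≈ 81.3, y ≈ 84.4 km.
Check against RCM (with the unrounded x, y): √((x + 3.0)²+(y − 198.3)²) = 141.70 ≈ 141.70 km. ✓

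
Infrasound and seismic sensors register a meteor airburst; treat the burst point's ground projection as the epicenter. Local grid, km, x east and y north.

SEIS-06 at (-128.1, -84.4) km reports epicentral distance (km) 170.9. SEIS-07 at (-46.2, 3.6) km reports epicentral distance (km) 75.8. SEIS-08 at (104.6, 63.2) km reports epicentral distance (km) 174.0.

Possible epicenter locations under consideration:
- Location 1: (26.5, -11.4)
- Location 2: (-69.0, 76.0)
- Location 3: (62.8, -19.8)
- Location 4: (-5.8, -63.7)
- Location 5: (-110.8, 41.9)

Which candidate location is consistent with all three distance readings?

Location 2

For each candidate, compare |candidate − station| to the reported distance:
Location 1: residuals SEIS-06 0.1, SEIS-07 1.6, SEIS-08 66.0 → max 66.0 km
Location 2: residuals SEIS-06 0.0, SEIS-07 0.1, SEIS-08 0.1 → max 0.1 km
Location 3: residuals SEIS-06 30.6, SEIS-07 35.7, SEIS-08 81.1 → max 81.1 km
Location 4: residuals SEIS-06 46.9, SEIS-07 2.7, SEIS-08 5.8 → max 46.9 km
Location 5: residuals SEIS-06 43.4, SEIS-07 0.7, SEIS-08 42.5 → max 43.4 km
Only Location 2 has all residuals ≈ 0.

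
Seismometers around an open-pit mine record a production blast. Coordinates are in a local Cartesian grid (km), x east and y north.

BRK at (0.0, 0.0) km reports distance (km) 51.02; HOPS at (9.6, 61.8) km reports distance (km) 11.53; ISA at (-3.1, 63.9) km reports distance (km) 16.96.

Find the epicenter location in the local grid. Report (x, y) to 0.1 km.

Circle about each station: x² + y² = 51.02²; (x − 9.6)² + (y − 61.8)² = 11.53²; (x + 3.1)² + (y − 63.9)² = 16.96².
Subtracting the BRK equation from the HOPS and ISA equations removes the quadratic terms:
19.2 x + 123.6 y = 6381.50
-6.2 x + 127.8 y = 6408.22
Solving the 2×2 system: x ≈ 7.3, y ≈ 50.5 km.
Check against BRK (with the unrounded x, y): √(x²+y²) = 51.02 ≈ 51.02 km. ✓

x ≈ 7.3 km, y ≈ 50.5 km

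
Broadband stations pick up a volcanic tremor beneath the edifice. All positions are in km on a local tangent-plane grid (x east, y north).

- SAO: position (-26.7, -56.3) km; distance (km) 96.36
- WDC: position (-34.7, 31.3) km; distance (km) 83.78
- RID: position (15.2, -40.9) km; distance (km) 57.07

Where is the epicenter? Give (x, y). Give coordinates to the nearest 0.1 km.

Circle about each station: (x + 26.7)² + (y + 56.3)² = 96.36²; (x + 34.7)² + (y − 31.3)² = 83.78²; (x − 15.2)² + (y + 40.9)² = 57.07².
Subtracting the SAO equation from the WDC and RID equations removes the quadratic terms:
-16.0 x + 175.2 y = 567.36
83.8 x + 30.8 y = 4049.53
Solving the 2×2 system: x ≈ 45.6, y ≈ 7.4 km.

45.6 km east, 7.4 km north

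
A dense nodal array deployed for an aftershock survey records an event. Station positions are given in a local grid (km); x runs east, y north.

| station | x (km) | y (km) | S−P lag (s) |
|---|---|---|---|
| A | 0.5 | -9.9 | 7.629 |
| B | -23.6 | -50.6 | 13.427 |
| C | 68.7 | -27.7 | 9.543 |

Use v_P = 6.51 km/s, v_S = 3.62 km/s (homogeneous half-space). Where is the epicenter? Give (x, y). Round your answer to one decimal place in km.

Distance from S−P lag: d = Δt · v_P v_S / (v_P − v_S) = Δt · (6.51·3.62)/(6.51−3.62) ≈ 8.1544·Δt.
So d_A = 62.21, d_B = 109.49, d_C = 77.82 km.
Circle about each station: (x − 0.5)² + (y + 9.9)² = 62.21²; (x + 23.6)² + (y + 50.6)² = 109.49²; (x − 68.7)² + (y + 27.7)² = 77.82².
Subtracting pairs of circle equations eliminates x²+y² and gives linear equations (the radical axes):
-48.2 x − 81.4 y = -5098.92
136.4 x − 35.6 y = 3202.85
Solving the 2×2 system: x ≈ 34.5, y ≈ 42.2 km.
Check against A (with the unrounded x, y): √((x − 0.5)²+(y + 9.9)²) = 62.22 ≈ 62.21 km. ✓

(34.5, 42.2)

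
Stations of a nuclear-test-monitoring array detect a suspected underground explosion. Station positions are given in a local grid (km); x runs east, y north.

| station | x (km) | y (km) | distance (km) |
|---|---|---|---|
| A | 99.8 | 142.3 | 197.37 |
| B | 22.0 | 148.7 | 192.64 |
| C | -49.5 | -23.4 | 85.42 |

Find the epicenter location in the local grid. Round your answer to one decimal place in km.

(33.5, -43.6)

Circle about each station: (x − 99.8)² + (y − 142.3)² = 197.37²; (x − 22.0)² + (y − 148.7)² = 192.64²; (x + 49.5)² + (y + 23.4)² = 85.42².
Subtracting the A equation from the B and C equations removes the quadratic terms:
-155.6 x + 12.8 y = -5768.89
-298.6 x − 331.4 y = 4446.82
Solving the 2×2 system: x ≈ 33.5, y ≈ -43.6 km.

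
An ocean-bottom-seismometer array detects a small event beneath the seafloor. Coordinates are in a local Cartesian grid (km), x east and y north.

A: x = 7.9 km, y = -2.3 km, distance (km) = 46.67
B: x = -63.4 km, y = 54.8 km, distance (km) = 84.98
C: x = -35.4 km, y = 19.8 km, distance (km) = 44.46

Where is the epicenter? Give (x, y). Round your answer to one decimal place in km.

x ≈ -33.1 km, y ≈ -24.6 km

Circle about each station: (x − 7.9)² + (y + 2.3)² = 46.67²; (x + 63.4)² + (y − 54.8)² = 84.98²; (x + 35.4)² + (y − 19.8)² = 44.46².
Subtracting the A equation from the B and C equations removes the quadratic terms:
-142.6 x + 114.2 y = 1911.39
-86.6 x + 44.2 y = 1778.90
Solving the 2×2 system: x ≈ -33.1, y ≈ -24.6 km.
Check against A (with the unrounded x, y): √((x − 7.9)²+(y + 2.3)²) = 46.65 ≈ 46.67 km. ✓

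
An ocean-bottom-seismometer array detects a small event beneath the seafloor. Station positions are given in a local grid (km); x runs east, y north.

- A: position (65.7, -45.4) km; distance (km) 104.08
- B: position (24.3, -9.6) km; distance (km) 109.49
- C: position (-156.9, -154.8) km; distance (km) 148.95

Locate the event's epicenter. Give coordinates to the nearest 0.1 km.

x ≈ -14.2 km, y ≈ -112.1 km

Circle about each station: (x − 65.7)² + (y + 45.4)² = 104.08²; (x − 24.3)² + (y + 9.6)² = 109.49²; (x + 156.9)² + (y + 154.8)² = 148.95².
Subtracting the A equation from the B and C equations removes the quadratic terms:
-82.8 x + 71.6 y = -6850.41
-445.2 x − 218.8 y = 30849.54
Solving the 2×2 system: x ≈ -14.2, y ≈ -112.1 km.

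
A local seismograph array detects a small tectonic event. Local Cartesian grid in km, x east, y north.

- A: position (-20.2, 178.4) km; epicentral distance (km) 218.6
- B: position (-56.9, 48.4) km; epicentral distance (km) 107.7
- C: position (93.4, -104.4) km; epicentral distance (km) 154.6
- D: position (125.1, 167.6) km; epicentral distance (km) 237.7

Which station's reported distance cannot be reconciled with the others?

Solve using three stations at a time. Using A, B, D (subtract circle equations pairwise → linear system) gives (x, y) ≈ (6.7, -38.6).
Distances from that point to each station vs reported:
  A: calculated 218.6 vs reported 218.6 → residual 0.0 km
  B: calculated 107.8 vs reported 107.7 → residual 0.1 km
  C: calculated 108.8 vs reported 154.6 → residual 45.8 km
  D: calculated 237.7 vs reported 237.7 → residual 0.0 km
A, B, D are mutually consistent (residuals ≈ 0); C is off by 45.8 km.

C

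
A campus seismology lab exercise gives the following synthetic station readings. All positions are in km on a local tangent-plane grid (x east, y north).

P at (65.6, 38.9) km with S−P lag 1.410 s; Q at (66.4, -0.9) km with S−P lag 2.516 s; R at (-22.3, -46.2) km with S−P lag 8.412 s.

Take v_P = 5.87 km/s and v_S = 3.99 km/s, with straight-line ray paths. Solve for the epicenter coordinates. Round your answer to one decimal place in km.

52.5 km east, 27.2 km north

Distance from S−P lag: d = Δt · v_P v_S / (v_P − v_S) = Δt · (5.87·3.99)/(5.87−3.99) ≈ 12.4581·Δt.
So d_P = 17.57, d_Q = 31.34, d_R = 104.80 km.
Circle about each station: (x − 65.6)² + (y − 38.9)² = 17.57²; (x − 66.4)² + (y + 0.9)² = 31.34²; (x + 22.3)² + (y + 46.2)² = 104.80².
Subtracting the P equation from the Q and R equations removes the quadratic terms:
1.6 x − 79.6 y = -2080.29
-175.8 x − 170.2 y = -13859.18
Solving the 2×2 system: x ≈ 52.5, y ≈ 27.2 km.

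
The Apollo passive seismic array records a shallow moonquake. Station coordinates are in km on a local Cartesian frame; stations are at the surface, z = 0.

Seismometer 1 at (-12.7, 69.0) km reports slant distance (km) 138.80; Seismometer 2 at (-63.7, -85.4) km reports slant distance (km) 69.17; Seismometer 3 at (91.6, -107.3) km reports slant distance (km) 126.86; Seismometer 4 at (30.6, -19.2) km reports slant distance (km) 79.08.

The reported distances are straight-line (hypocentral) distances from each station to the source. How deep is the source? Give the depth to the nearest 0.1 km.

Each station gives a sphere (x−x_i)² + (y−y_i)² + z² = d_i² (stations at z=0).
Subtracting the Seismometer 1 sphere from Seismometer 2 and Seismometer 3: z² cancels, leaving linear equations in x and y:
-102.0 x − 308.8 y = 20909.51
208.6 x − 352.6 y = 18153.54
Solving: x ≈ -17.602, y ≈ -61.898 km (keep extra digits for the depth step; rounded: -17.6, -61.9).
Then from the Seismometer 1 sphere: z² = 138.80² − (x + 12.7)² − (y − 69.0)² with x = -17.602, y = -61.898, so z ≈ 45.903 ≈ 45.9 km.

depth ≈ 45.9 km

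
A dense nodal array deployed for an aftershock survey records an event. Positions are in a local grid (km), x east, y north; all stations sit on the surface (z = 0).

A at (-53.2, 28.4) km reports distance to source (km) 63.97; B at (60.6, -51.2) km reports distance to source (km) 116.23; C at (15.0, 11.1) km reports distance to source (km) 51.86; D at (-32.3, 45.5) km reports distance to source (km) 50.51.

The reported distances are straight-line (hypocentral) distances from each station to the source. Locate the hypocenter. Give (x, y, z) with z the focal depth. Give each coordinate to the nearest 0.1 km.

Each station gives a sphere (x−x_i)² + (y−y_i)² + z² = d_i² (stations at z=0).
Subtracting the A sphere from B and C: z² cancels, leaving linear equations in x and y:
227.6 x − 159.2 y = -6760.25
136.4 x − 34.6 y = -1885.89
Solving: x ≈ -4.793, y ≈ 35.612 km (keep extra digits for the depth step; rounded: -4.8, 35.6).
Then from the A sphere: z² = 63.97² − (x + 53.2)² − (y − 28.4)² with x = -4.793, y = 35.612, so z ≈ 41.194 ≈ 41.2 km.

x ≈ -4.8 km, y ≈ 35.6 km, depth ≈ 41.2 km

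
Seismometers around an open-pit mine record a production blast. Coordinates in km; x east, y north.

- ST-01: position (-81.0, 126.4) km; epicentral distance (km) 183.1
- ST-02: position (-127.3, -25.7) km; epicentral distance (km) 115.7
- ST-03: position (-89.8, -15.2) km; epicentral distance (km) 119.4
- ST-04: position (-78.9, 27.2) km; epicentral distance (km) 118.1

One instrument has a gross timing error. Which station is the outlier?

Solve using three stations at a time. Using ST-01, ST-03, ST-04 (subtract circle equations pairwise → linear system) gives (x, y) ≈ (29.3, -19.6).
Distances from that point to each station vs reported:
  ST-01: calculated 182.9 vs reported 183.1 → residual 0.2 km
  ST-02: calculated 156.7 vs reported 115.7 → residual 41.0 km
  ST-03: calculated 119.1 vs reported 119.4 → residual 0.3 km
  ST-04: calculated 117.8 vs reported 118.1 → residual 0.3 km
ST-01, ST-03, ST-04 are mutually consistent (residuals ≈ 0); ST-02 is off by 41.0 km.

ST-02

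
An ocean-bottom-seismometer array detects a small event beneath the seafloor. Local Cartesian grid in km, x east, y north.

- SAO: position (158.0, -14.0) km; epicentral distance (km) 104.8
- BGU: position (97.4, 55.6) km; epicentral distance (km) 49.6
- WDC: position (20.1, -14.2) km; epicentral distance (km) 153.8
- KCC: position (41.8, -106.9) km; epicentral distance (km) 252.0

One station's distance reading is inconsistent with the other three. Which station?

KCC

Solve using three stations at a time. Using SAO, BGU, WDC (subtract circle equations pairwise → linear system) gives (x, y) ≈ (134.8, 88.2).
Distances from that point to each station vs reported:
  SAO: calculated 104.8 vs reported 104.8 → residual 0.0 km
  BGU: calculated 49.7 vs reported 49.6 → residual 0.1 km
  WDC: calculated 153.8 vs reported 153.8 → residual 0.0 km
  KCC: calculated 216.2 vs reported 252.0 → residual 35.8 km
SAO, BGU, WDC are mutually consistent (residuals ≈ 0); KCC is off by 35.8 km.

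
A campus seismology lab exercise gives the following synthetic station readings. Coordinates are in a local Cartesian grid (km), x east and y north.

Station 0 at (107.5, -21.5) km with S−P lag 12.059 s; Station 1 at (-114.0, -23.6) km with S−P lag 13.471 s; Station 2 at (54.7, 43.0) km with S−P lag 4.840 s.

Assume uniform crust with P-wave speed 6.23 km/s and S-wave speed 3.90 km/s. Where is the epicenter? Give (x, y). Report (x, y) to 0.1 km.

x ≈ 4.9 km, y ≈ 51.2 km

Distance from S−P lag: d = Δt · v_P v_S / (v_P − v_S) = Δt · (6.23·3.90)/(6.23−3.90) ≈ 10.4279·Δt.
So d_Station 0 = 125.75, d_Station 1 = 140.47, d_Station 2 = 50.47 km.
Circle about each station: (x − 107.5)² + (y + 21.5)² = 125.75²; (x + 114.0)² + (y + 23.6)² = 140.47²; (x − 54.7)² + (y − 43.0)² = 50.47².
Subtracting the Station 0 equation from the Station 1 and Station 2 equations removes the quadratic terms:
-443.0 x − 4.2 y = -2384.30
-105.6 x + 129.0 y = 6088.43
Solving the 2×2 system: x ≈ 4.9, y ≈ 51.2 km.
Check against Station 0 (with the unrounded x, y): √((x − 107.5)²+(y + 21.5)²) = 125.75 ≈ 125.75 km. ✓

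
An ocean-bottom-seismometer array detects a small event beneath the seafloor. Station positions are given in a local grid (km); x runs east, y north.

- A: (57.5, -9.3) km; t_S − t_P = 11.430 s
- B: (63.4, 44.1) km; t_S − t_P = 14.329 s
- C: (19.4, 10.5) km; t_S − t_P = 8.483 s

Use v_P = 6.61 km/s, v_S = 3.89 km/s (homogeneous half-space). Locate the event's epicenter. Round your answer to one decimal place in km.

(-47.9, -33.1)

Distance from S−P lag: d = Δt · v_P v_S / (v_P − v_S) = Δt · (6.61·3.89)/(6.61−3.89) ≈ 9.4533·Δt.
So d_A = 108.05, d_B = 135.46, d_C = 80.19 km.
Circle about each station: (x − 57.5)² + (y + 9.3)² = 108.05²; (x − 63.4)² + (y − 44.1)² = 135.46²; (x − 19.4)² + (y − 10.5)² = 80.19².
Subtracting pairs of circle equations eliminates x²+y² and gives linear equations (the radical axes):
11.8 x + 106.8 y = -4102.98
-76.2 x + 39.6 y = 2338.24
Solving the 2×2 system: x ≈ -47.9, y ≈ -33.1 km.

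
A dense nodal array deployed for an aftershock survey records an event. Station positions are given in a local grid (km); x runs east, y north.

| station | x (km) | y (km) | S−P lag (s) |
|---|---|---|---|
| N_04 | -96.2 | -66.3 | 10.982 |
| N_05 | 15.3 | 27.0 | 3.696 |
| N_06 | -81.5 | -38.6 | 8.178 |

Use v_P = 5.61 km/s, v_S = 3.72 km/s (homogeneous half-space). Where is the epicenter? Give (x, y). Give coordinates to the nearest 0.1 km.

-25.2 km east, 32.0 km north

Distance from S−P lag: d = Δt · v_P v_S / (v_P − v_S) = Δt · (5.61·3.72)/(5.61−3.72) ≈ 11.0419·Δt.
So d_N_04 = 121.26, d_N_05 = 40.81, d_N_06 = 90.30 km.
Circle about each station: (x + 96.2)² + (y + 66.3)² = 121.26²; (x − 15.3)² + (y − 27.0)² = 40.81²; (x + 81.5)² + (y + 38.6)² = 90.30².
Subtracting the N_04 equation from the N_05 and N_06 equations removes the quadratic terms:
223.0 x + 186.6 y = 351.49
29.4 x + 55.4 y = 1031.98
Solving the 2×2 system: x ≈ -25.2, y ≈ 32.0 km.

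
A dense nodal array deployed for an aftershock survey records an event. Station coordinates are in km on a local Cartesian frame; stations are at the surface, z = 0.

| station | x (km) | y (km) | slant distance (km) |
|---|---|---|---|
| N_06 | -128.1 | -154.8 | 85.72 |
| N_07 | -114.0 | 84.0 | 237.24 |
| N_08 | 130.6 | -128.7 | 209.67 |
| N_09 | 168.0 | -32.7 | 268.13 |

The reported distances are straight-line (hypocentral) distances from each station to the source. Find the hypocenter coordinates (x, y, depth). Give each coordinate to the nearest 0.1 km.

Each station gives a sphere (x−x_i)² + (y−y_i)² + z² = d_i² (stations at z=0).
Subtracting the N_06 sphere from N_07 and N_08: z² cancels, leaving linear equations in x and y:
28.2 x + 477.6 y = -69255.55
517.4 x + 52.2 y = -43366.19
Solving: x ≈ -69.601, y ≈ -140.898 km (keep extra digits for the depth step; rounded: -69.6, -140.9).
Then from the N_06 sphere: z² = 85.72² − (x + 128.1)² − (y + 154.8)² with x = -69.601, y = -140.898, so z ≈ 61.094 ≈ 61.1 km.
Check against N_09 (with the unrounded solution): distance 268.13 ≈ 268.13 km. ✓

(-69.6, -140.9, 61.1)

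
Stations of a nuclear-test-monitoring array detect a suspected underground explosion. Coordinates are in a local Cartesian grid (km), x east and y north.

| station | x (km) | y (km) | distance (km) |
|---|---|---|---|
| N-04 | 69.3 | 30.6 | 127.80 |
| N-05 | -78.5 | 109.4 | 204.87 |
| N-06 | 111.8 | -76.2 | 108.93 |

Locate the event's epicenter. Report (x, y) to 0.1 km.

Circle about each station: (x − 69.3)² + (y − 30.6)² = 127.80²; (x + 78.5)² + (y − 109.4)² = 204.87²; (x − 111.8)² + (y + 76.2)² = 108.93².
Subtracting pairs of circle equations eliminates x²+y² and gives linear equations (the radical axes):
-295.6 x + 157.6 y = -13247.12
85.0 x − 213.6 y = 17033.93
Solving the 2×2 system: x ≈ 2.9, y ≈ -78.6 km.

2.9 km east, -78.6 km north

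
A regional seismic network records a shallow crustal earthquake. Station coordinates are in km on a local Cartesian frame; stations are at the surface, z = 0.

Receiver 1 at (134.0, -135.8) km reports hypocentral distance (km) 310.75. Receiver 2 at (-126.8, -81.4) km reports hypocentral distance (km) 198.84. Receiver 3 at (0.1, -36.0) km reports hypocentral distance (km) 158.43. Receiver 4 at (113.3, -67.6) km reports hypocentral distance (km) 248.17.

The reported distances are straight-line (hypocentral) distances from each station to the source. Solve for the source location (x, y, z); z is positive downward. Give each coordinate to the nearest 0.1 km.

x ≈ -62.6 km, y ≈ 98.2 km, depth ≈ 56.2 km

Each station gives a sphere (x−x_i)² + (y−y_i)² + z² = d_i² (stations at z=0).
Subtracting the Receiver 1 sphere from Receiver 2 and Receiver 3: z² cancels, leaving linear equations in x and y:
-521.6 x + 108.8 y = 43334.78
-267.8 x + 199.6 y = 36363.87
Solving: x ≈ -62.598, y ≈ 98.198 km (keep extra digits for the depth step; rounded: -62.6, 98.2).
Then from the Receiver 1 sphere: z² = 310.75² − (x − 134.0)² − (y + 135.8)² with x = -62.598, y = 98.198, so z ≈ 56.211 ≈ 56.2 km.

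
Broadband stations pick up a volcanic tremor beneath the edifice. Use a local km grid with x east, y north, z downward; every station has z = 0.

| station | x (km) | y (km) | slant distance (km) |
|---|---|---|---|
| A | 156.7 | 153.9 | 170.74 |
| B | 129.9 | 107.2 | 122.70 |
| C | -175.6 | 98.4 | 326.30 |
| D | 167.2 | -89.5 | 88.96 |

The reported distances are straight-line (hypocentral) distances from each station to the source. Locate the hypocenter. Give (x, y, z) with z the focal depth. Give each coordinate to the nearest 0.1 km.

Each station gives a sphere (x−x_i)² + (y−y_i)² + z² = d_i² (stations at z=0).
Subtracting the A sphere from B and C: z² cancels, leaving linear equations in x and y:
-53.6 x − 93.4 y = -5777.39
-664.6 x − 111.0 y = -85041.72
Solving: x ≈ 130.098, y ≈ -12.803 km (keep extra digits for the depth step; rounded: 130.1, -12.8).
Then from the A sphere: z² = 170.74² − (x − 156.7)² − (y − 153.9)² with x = 130.098, y = -12.803, so z ≈ 25.585 ≈ 25.6 km.

x ≈ 130.1 km, y ≈ -12.8 km, depth ≈ 25.6 km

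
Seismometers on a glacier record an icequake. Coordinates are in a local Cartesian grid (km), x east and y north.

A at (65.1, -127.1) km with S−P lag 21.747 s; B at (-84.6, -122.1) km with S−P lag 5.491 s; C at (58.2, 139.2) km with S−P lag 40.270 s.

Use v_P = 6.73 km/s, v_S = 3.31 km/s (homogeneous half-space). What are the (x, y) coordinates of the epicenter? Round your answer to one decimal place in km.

Distance from S−P lag: d = Δt · v_P v_S / (v_P − v_S) = Δt · (6.73·3.31)/(6.73−3.31) ≈ 6.5135·Δt.
So d_A = 141.65, d_B = 35.77, d_C = 262.30 km.
Circle about each station: (x − 65.1)² + (y + 127.1)² = 141.65²; (x + 84.6)² + (y + 122.1)² = 35.77²; (x − 58.2)² + (y − 139.2)² = 262.30².
Subtracting the A equation from the B and C equations removes the quadratic terms:
-299.4 x + 10.0 y = 20458.38
-13.8 x + 532.6 y = -46365.11
Solving the 2×2 system: x ≈ -71.3, y ≈ -88.9 km.

-71.3 km east, -88.9 km north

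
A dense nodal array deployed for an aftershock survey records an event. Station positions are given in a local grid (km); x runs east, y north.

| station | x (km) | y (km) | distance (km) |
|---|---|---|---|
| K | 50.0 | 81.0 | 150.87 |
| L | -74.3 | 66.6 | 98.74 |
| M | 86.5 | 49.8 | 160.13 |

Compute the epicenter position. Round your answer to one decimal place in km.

Circle about each station: (x − 50.0)² + (y − 81.0)² = 150.87²; (x + 74.3)² + (y − 66.6)² = 98.74²; (x − 86.5)² + (y − 49.8)² = 160.13².
Subtracting the K equation from the L and M equations removes the quadratic terms:
-248.6 x − 28.8 y = 13907.22
73.0 x − 62.4 y = -1978.57
Solving the 2×2 system: x ≈ -52.5, y ≈ -29.7 km.
Check against K (with the unrounded x, y): √((x − 50.0)²+(y − 81.0)²) = 150.87 ≈ 150.87 km. ✓

x ≈ -52.5 km, y ≈ -29.7 km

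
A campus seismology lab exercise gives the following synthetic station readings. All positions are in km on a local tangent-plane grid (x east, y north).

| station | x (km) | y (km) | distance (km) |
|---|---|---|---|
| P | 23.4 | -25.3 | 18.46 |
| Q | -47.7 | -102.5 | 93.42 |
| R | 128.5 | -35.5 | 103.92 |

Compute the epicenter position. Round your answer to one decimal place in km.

(24.9, -43.7)

Circle about each station: (x − 23.4)² + (y + 25.3)² = 18.46²; (x + 47.7)² + (y + 102.5)² = 93.42²; (x − 128.5)² + (y + 35.5)² = 103.92².
Subtracting pairs of circle equations eliminates x²+y² and gives linear equations (the radical axes):
-142.2 x − 154.4 y = 3207.37
210.2 x − 20.4 y = 6126.26
Solving the 2×2 system: x ≈ 24.9, y ≈ -43.7 km.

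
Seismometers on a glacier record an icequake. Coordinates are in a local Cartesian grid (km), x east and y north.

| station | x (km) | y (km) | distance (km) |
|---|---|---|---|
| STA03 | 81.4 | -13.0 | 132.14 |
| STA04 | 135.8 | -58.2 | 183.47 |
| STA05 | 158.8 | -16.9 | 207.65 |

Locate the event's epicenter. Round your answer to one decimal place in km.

Circle about each station: (x − 81.4)² + (y + 13.0)² = 132.14²; (x − 135.8)² + (y + 58.2)² = 183.47²; (x − 158.8)² + (y + 16.9)² = 207.65².
Subtracting the STA03 equation from the STA04 and STA05 equations removes the quadratic terms:
108.8 x − 90.4 y = -1166.34
154.8 x − 7.8 y = -6949.45
Solving the 2×2 system: x ≈ -47.1, y ≈ -43.8 km.

x ≈ -47.1 km, y ≈ -43.8 km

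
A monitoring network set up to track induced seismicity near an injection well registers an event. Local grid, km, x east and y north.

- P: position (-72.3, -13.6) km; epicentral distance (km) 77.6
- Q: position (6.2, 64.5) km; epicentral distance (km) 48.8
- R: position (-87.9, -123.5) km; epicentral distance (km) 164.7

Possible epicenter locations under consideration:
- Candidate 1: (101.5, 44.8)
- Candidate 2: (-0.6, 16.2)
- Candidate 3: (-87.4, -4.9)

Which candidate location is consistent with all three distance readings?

Candidate 2

For each candidate, compare |candidate − station| to the reported distance:
Candidate 1: residuals P 105.7, Q 48.5, R 88.7 → max 105.7 km
Candidate 2: residuals P 0.0, Q 0.0, R 0.0 → max 0.0 km
Candidate 3: residuals P 60.2, Q 67.7, R 46.1 → max 67.7 km
Only Candidate 2 has all residuals ≈ 0.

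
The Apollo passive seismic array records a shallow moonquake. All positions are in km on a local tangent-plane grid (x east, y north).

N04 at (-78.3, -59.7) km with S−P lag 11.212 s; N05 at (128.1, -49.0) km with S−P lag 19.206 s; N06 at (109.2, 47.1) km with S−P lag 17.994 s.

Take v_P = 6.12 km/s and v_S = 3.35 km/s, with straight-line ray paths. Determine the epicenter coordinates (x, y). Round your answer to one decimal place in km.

Distance from S−P lag: d = Δt · v_P v_S / (v_P − v_S) = Δt · (6.12·3.35)/(6.12−3.35) ≈ 7.4014·Δt.
So d_N04 = 82.98, d_N05 = 142.15, d_N06 = 133.18 km.
Circle about each station: (x + 78.3)² + (y + 59.7)² = 82.98²; (x − 128.1)² + (y + 49.0)² = 142.15²; (x − 109.2)² + (y − 47.1)² = 133.18².
Subtracting the N04 equation from the N05 and N06 equations removes the quadratic terms:
412.8 x + 21.4 y = -4205.31
375.0 x + 213.6 y = -6403.16
Solving the 2×2 system: x ≈ -9.5, y ≈ -13.3 km.
Check against N04 (with the unrounded x, y): √((x + 78.3)²+(y + 59.7)²) = 82.98 ≈ 82.98 km. ✓

x ≈ -9.5 km, y ≈ -13.3 km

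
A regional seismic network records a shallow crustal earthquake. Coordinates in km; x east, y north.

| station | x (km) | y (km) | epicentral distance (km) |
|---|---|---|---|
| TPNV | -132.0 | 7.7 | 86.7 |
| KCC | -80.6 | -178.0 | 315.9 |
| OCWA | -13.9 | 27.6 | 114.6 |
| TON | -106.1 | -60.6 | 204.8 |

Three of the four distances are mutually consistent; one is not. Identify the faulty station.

Solve using three stations at a time. Using KCC, OCWA, TON (subtract circle equations pairwise → linear system) gives (x, y) ≈ (-50.1, 136.5).
Distances from that point to each station vs reported:
  TPNV: calculated 152.6 vs reported 86.7 → residual 65.9 km
  KCC: calculated 315.9 vs reported 315.9 → residual 0.0 km
  OCWA: calculated 114.7 vs reported 114.6 → residual 0.1 km
  TON: calculated 204.9 vs reported 204.8 → residual 0.1 km
KCC, OCWA, TON are mutually consistent (residuals ≈ 0); TPNV is off by 65.9 km.

TPNV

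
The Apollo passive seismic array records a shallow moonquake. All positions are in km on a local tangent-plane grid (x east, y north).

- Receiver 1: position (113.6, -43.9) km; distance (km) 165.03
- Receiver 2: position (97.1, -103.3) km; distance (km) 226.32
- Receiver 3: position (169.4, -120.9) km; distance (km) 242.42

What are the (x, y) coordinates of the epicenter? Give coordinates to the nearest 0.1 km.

Circle about each station: (x − 113.6)² + (y + 43.9)² = 165.03²; (x − 97.1)² + (y + 103.3)² = 226.32²; (x − 169.4)² + (y + 120.9)² = 242.42².
Subtracting the Receiver 1 equation from the Receiver 2 and Receiver 3 equations removes the quadratic terms:
-33.0 x − 118.8 y = -18718.71
111.6 x − 154.0 y = -3051.56
Solving the 2×2 system: x ≈ 137.4, y ≈ 119.4 km.

x ≈ 137.4 km, y ≈ 119.4 km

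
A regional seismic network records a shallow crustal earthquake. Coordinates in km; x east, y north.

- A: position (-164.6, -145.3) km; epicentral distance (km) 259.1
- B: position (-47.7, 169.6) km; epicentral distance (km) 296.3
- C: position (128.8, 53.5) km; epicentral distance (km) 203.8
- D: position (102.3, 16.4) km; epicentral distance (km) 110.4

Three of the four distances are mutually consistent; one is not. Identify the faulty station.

C

Solve using three stations at a time. Using A, B, D (subtract circle equations pairwise → linear system) gives (x, y) ≈ (89.2, -93.2).
Distances from that point to each station vs reported:
  A: calculated 259.1 vs reported 259.1 → residual 0.0 km
  B: calculated 296.3 vs reported 296.3 → residual 0.0 km
  C: calculated 151.9 vs reported 203.8 → residual 51.9 km
  D: calculated 110.4 vs reported 110.4 → residual 0.0 km
A, B, D are mutually consistent (residuals ≈ 0); C is off by 51.9 km.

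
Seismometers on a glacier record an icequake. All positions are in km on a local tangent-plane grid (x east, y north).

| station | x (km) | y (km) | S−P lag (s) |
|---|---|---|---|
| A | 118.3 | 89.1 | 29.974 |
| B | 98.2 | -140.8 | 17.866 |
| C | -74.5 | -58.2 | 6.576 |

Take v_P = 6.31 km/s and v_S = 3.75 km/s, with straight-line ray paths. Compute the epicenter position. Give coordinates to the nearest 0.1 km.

Distance from S−P lag: d = Δt · v_P v_S / (v_P − v_S) = Δt · (6.31·3.75)/(6.31−3.75) ≈ 9.2432·Δt.
So d_A = 277.05, d_B = 165.14, d_C = 60.78 km.
Circle about each station: (x − 118.3)² + (y − 89.1)² = 277.05²; (x − 98.2)² + (y + 140.8)² = 165.14²; (x + 74.5)² + (y + 58.2)² = 60.78².
Subtracting pairs of circle equations eliminates x²+y² and gives linear equations (the radical axes):
-40.2 x − 459.8 y = 57019.66
-385.6 x − 294.6 y = 60066.28
Solving the 2×2 system: x ≈ -65.4, y ≈ -118.3 km.

-65.4 km east, -118.3 km north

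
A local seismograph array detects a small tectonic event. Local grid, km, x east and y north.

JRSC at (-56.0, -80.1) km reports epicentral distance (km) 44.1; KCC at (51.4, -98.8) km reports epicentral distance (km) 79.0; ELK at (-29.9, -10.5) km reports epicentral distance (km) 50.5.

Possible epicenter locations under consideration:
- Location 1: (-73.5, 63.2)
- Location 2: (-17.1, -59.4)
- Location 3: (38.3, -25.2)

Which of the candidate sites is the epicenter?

Location 2

For each candidate, compare |candidate − station| to the reported distance:
Location 1: residuals JRSC 100.3, KCC 125.6, ELK 35.1 → max 125.6 km
Location 2: residuals JRSC 0.0, KCC 0.0, ELK 0.0 → max 0.0 km
Location 3: residuals JRSC 65.0, KCC 4.2, ELK 19.3 → max 65.0 km
Only Location 2 has all residuals ≈ 0.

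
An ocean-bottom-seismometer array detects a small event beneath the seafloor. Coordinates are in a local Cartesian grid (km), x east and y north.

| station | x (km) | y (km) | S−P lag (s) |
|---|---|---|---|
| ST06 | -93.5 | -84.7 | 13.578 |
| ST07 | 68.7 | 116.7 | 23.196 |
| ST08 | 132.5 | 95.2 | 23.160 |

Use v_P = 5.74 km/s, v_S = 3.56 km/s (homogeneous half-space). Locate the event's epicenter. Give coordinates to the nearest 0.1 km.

Distance from S−P lag: d = Δt · v_P v_S / (v_P − v_S) = Δt · (5.74·3.56)/(5.74−3.56) ≈ 9.3736·Δt.
So d_ST06 = 127.27, d_ST07 = 217.43, d_ST08 = 217.09 km.
Circle about each station: (x + 93.5)² + (y + 84.7)² = 127.27²; (x − 68.7)² + (y − 116.7)² = 217.43²; (x − 132.5)² + (y − 95.2)² = 217.09².
Subtracting the ST06 equation from the ST07 and ST08 equations removes the quadratic terms:
324.4 x + 402.8 y = -28655.91
452.0 x + 359.8 y = -20227.47
Solving the 2×2 system: x ≈ 33.1, y ≈ -97.8 km.

(33.1, -97.8)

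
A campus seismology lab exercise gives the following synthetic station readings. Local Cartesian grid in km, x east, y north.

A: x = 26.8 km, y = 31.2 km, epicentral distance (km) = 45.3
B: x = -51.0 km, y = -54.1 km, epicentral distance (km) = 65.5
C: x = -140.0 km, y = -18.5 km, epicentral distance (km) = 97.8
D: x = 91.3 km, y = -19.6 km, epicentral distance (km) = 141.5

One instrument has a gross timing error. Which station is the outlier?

A

Solve using three stations at a time. Using B, C, D (subtract circle equations pairwise → linear system) gives (x, y) ≈ (-46.8, 11.3).
Distances from that point to each station vs reported:
  A: calculated 76.2 vs reported 45.3 → residual 30.9 km
  B: calculated 65.6 vs reported 65.5 → residual 0.1 km
  C: calculated 97.8 vs reported 97.8 → residual 0.0 km
  D: calculated 141.5 vs reported 141.5 → residual 0.0 km
B, C, D are mutually consistent (residuals ≈ 0); A is off by 30.9 km.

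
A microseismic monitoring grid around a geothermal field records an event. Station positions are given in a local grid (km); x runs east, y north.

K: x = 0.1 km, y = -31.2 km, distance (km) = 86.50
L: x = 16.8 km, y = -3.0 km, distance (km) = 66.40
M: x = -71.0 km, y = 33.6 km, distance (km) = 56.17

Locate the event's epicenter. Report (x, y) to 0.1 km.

(-18.4, 53.3)

Circle about each station: (x − 0.1)² + (y + 31.2)² = 86.50²; (x − 16.8)² + (y + 3.0)² = 66.40²; (x + 71.0)² + (y − 33.6)² = 56.17².
Subtracting the K equation from the L and M equations removes the quadratic terms:
33.4 x + 56.4 y = 2391.08
-142.2 x + 129.6 y = 9523.69
Solving the 2×2 system: x ≈ -18.4, y ≈ 53.3 km.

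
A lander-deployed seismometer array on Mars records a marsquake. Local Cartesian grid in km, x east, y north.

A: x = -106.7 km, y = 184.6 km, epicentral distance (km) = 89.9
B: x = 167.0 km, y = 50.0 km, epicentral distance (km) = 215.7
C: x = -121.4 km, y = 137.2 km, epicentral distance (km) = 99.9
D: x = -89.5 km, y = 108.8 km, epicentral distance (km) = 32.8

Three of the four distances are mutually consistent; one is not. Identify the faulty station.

Solve using three stations at a time. Using A, B, C (subtract circle equations pairwise → linear system) gives (x, y) ≈ (-22.7, 152.6).
Distances from that point to each station vs reported:
  A: calculated 89.9 vs reported 89.9 → residual 0.0 km
  B: calculated 215.7 vs reported 215.7 → residual 0.0 km
  C: calculated 99.9 vs reported 99.9 → residual 0.0 km
  D: calculated 79.9 vs reported 32.8 → residual 47.1 km
A, B, C are mutually consistent (residuals ≈ 0); D is off by 47.1 km.

D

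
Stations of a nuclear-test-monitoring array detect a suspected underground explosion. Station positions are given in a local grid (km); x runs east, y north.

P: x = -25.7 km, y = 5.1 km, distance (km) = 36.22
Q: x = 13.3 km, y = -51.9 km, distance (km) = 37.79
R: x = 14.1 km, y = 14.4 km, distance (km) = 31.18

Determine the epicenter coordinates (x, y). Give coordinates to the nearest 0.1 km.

4.3 km east, -15.2 km north

Circle about each station: (x + 25.7)² + (y − 5.1)² = 36.22²; (x − 13.3)² + (y + 51.9)² = 37.79²; (x − 14.1)² + (y − 14.4)² = 31.18².
Subtracting pairs of circle equations eliminates x²+y² and gives linear equations (the radical axes):
78.0 x − 114.0 y = 2067.80
79.6 x + 18.6 y = 59.37
Solving the 2×2 system: x ≈ 4.3, y ≈ -15.2 km.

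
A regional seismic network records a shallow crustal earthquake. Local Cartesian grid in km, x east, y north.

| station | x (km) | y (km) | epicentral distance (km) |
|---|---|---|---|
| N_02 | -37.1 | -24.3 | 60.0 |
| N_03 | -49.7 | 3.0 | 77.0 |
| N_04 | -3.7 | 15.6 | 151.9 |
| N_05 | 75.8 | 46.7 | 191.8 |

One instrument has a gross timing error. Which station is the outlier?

Solve using three stations at a time. Using N_02, N_03, N_05 (subtract circle equations pairwise → linear system) gives (x, y) ≈ (-77.2, -68.9).
Distances from that point to each station vs reported:
  N_02: calculated 60.0 vs reported 60.0 → residual 0.0 km
  N_03: calculated 77.0 vs reported 77.0 → residual 0.0 km
  N_04: calculated 112.0 vs reported 151.9 → residual 39.9 km
  N_05: calculated 191.8 vs reported 191.8 → residual 0.0 km
N_02, N_03, N_05 are mutually consistent (residuals ≈ 0); N_04 is off by 39.9 km.

N_04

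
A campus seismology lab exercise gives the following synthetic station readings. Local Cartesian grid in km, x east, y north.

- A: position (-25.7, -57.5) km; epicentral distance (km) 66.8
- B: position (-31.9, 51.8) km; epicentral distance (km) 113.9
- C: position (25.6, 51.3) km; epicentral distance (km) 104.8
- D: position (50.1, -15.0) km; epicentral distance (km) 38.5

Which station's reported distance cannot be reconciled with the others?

Solve using three stations at a time. Using A, C, D (subtract circle equations pairwise → linear system) gives (x, y) ≈ (40.9, -52.4).
Distances from that point to each station vs reported:
  A: calculated 66.8 vs reported 66.8 → residual 0.0 km
  B: calculated 127.1 vs reported 113.9 → residual 13.2 km
  C: calculated 104.8 vs reported 104.8 → residual 0.0 km
  D: calculated 38.5 vs reported 38.5 → residual 0.0 km
A, C, D are mutually consistent (residuals ≈ 0); B is off by 13.2 km.

B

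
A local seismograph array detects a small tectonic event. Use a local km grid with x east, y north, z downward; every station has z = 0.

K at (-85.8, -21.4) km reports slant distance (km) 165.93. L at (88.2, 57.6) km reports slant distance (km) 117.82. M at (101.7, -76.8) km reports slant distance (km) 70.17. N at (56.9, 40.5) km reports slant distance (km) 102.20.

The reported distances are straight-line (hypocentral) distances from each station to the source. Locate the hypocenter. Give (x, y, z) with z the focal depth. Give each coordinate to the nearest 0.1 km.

Each station gives a sphere (x−x_i)² + (y−y_i)² + z² = d_i² (stations at z=0).
Subtracting the K sphere from L and M: z² cancels, leaving linear equations in x and y:
348.0 x + 158.0 y = 16928.61
375.0 x − 110.8 y = 31030.47
Solving: x ≈ 69.304, y ≈ -45.501 km (keep extra digits for the depth step; rounded: 69.3, -45.5).
Then from the K sphere: z² = 165.93² − (x + 85.8)² − (y + 21.4)² with x = 69.304, y = -45.501, so z ≈ 53.802 ≈ 53.8 km.
Check against N (with the unrounded solution): distance 102.20 ≈ 102.20 km. ✓

(69.3, -45.5, 53.8)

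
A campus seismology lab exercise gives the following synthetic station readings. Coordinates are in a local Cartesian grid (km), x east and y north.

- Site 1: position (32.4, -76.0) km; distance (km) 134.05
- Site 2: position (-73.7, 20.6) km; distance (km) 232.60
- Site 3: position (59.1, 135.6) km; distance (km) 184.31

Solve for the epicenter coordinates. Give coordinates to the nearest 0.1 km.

155.0 km east, -21.8 km north

Circle about each station: (x − 32.4)² + (y + 76.0)² = 134.05²; (x + 73.7)² + (y − 20.6)² = 232.60²; (x − 59.1)² + (y − 135.6)² = 184.31².
Subtracting the Site 1 equation from the Site 2 and Site 3 equations removes the quadratic terms:
-212.2 x + 193.2 y = -37103.07
53.4 x + 423.2 y = -946.36
Solving the 2×2 system: x ≈ 155.0, y ≈ -21.8 km.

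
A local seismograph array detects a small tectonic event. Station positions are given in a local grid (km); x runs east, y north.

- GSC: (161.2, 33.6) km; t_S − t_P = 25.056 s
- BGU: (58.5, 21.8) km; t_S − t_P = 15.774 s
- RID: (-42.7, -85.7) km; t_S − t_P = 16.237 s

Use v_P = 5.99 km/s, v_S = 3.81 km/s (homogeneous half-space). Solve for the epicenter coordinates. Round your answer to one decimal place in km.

Distance from S−P lag: d = Δt · v_P v_S / (v_P − v_S) = Δt · (5.99·3.81)/(5.99−3.81) ≈ 10.4688·Δt.
So d_GSC = 262.31, d_BGU = 165.13, d_RID = 169.98 km.
Circle about each station: (x − 161.2)² + (y − 33.6)² = 262.31²; (x − 58.5)² + (y − 21.8)² = 165.13²; (x + 42.7)² + (y + 85.7)² = 169.98².
Subtracting pairs of circle equations eliminates x²+y² and gives linear equations (the radical axes):
-205.4 x − 23.6 y = 18321.71
-407.8 x − 238.6 y = 21966.72
Solving the 2×2 system: x ≈ -97.8, y ≈ 75.1 km.
Check against GSC (with the unrounded x, y): √((x − 161.2)²+(y − 33.6)²) = 262.35 ≈ 262.31 km. ✓

x ≈ -97.8 km, y ≈ 75.1 km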